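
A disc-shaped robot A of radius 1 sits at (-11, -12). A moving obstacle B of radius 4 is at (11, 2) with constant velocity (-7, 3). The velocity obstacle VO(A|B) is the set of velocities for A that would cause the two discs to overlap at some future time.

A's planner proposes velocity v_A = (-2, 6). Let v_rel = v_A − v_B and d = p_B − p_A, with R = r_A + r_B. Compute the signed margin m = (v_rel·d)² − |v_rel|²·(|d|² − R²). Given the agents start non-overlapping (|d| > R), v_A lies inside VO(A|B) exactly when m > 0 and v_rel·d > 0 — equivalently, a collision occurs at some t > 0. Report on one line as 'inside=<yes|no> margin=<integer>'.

d = (22, 14),  |d|² = 680;  R = 1+4 = 5,  c = 680−5² = 655
v_rel = (5, 3),  |v_rel|² = 34;  v_rel·d = (5)·(22) + (3)·(14) = 152
34·t² − 304·t + 655 = 0  ⇒  m = 152² − 34·655 = 834
m = 834 > 0,  v_rel·d = 152 > 0  ⇒  inside

inside=yes margin=834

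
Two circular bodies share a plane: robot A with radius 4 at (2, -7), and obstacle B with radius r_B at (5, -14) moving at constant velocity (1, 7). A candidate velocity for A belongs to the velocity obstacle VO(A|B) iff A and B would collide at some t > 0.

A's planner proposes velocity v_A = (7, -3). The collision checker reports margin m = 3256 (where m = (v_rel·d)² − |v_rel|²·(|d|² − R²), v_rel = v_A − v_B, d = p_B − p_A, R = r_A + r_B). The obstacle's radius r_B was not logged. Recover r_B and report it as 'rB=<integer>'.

m = 3256
d = (3, -7);  v_rel = (6, -10),  |v_rel|² = 136
v_rel×d = (6)·(-7) − (-10)·(3) = -12
since m = R²·136 − (-12)²:  R² = (144 + 3256) / 136 = 25
R = √25 = 5  ⇒  r_B = 5 − 4 = 1

rB=1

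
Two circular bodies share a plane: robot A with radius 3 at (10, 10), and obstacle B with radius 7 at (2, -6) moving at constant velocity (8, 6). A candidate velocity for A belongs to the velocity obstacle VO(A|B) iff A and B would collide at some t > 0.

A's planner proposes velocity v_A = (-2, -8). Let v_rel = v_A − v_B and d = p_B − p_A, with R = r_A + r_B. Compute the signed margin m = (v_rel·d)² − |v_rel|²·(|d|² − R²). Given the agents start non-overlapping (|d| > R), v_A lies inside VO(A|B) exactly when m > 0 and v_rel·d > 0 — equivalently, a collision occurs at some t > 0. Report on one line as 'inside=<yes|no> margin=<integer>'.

d = (-8, -16),  |d|² = 320;  R = 3+7 = 10,  c = 320−10² = 220
v_rel = (-10, -14),  |v_rel|² = 296;  v_rel·d = (-10)·(-8) + (-14)·(-16) = 304
296·t² − 608·t + 220 = 0  ⇒  m = 304² − 296·220 = 27296
m = 27296 > 0,  v_rel·d = 304 > 0  ⇒  inside

inside=yes margin=27296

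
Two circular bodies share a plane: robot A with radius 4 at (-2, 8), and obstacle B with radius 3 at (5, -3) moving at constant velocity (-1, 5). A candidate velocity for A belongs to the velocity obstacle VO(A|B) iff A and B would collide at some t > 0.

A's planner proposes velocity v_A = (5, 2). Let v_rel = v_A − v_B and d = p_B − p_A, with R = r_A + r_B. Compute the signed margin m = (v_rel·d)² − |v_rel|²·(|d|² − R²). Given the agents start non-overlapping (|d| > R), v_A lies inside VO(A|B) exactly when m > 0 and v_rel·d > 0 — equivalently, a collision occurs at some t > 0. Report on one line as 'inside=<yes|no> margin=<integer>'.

d = (7, -11),  |d|² = 170;  R = 4+3 = 7,  c = 170−7² = 121
v_rel = (6, -3),  |v_rel|² = 45;  v_rel·d = (6)·(7) + (-3)·(-11) = 75
45·t² − 150·t + 121 = 0  ⇒  m = 75² − 45·121 = 180
m = 180 > 0,  v_rel·d = 75 > 0  ⇒  inside

inside=yes margin=180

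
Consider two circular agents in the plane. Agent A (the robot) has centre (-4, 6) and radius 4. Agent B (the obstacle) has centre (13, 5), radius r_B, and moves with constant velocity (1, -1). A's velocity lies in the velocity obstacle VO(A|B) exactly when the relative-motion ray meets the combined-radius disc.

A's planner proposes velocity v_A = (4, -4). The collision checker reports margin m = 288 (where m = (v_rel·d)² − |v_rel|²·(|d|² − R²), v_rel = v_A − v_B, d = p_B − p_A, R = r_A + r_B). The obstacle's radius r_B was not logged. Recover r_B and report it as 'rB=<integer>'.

m = 288
d = (17, -1);  v_rel = (3, -3),  |v_rel|² = 18
v_rel×d = (3)·(-1) − (-3)·(17) = 48
since m = R²·18 − 48²:  R² = (2304 + 288) / 18 = 144
R = √144 = 12  ⇒  r_B = 12 − 4 = 8

rB=8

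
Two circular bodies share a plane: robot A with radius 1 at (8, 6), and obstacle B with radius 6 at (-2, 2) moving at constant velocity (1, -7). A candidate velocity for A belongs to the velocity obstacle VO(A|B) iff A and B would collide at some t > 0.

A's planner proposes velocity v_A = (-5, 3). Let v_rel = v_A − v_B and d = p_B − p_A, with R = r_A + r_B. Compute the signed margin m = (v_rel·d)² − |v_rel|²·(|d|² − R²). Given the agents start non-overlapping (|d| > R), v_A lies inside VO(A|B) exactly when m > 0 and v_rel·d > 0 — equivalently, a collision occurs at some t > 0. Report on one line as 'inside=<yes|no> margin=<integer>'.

d = (-10, -4),  |d|² = 116;  R = 1+6 = 7,  c = 116−7² = 67
v_rel = (-6, 10),  |v_rel|² = 136;  v_rel·d = (-6)·(-10) + (10)·(-4) = 20
136·t² − 40·t + 67 = 0  ⇒  m = 20² − 136·67 = -8712
m = -8712 < 0,  v_rel·d = 20 > 0  ⇒  outside

inside=no margin=-8712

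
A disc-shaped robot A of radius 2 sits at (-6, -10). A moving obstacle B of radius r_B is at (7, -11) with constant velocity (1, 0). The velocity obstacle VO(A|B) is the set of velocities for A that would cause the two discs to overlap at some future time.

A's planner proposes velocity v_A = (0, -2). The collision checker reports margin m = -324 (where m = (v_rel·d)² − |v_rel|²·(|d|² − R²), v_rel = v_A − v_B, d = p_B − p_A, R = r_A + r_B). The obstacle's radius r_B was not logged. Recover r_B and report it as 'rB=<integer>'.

m = -324
d = (13, -1);  v_rel = (-1, -2),  |v_rel|² = 5
v_rel×d = (-1)·(-1) − (-2)·(13) = 27
since m = R²·5 − 27²:  R² = (729 + -324) / 5 = 81
R = √81 = 9  ⇒  r_B = 9 − 2 = 7

rB=7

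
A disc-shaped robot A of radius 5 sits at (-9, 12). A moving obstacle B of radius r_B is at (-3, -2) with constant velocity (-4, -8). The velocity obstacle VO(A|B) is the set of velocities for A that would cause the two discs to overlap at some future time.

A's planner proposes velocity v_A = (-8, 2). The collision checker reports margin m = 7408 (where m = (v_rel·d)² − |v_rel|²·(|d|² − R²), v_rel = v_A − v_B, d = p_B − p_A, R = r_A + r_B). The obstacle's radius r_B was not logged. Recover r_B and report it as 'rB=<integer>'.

m = 7408
d = (6, -14);  v_rel = (-4, 10),  |v_rel|² = 116
v_rel×d = (-4)·(-14) − (10)·(6) = -4
since m = R²·116 − (-4)²:  R² = (16 + 7408) / 116 = 64
R = √64 = 8  ⇒  r_B = 8 − 5 = 3

rB=3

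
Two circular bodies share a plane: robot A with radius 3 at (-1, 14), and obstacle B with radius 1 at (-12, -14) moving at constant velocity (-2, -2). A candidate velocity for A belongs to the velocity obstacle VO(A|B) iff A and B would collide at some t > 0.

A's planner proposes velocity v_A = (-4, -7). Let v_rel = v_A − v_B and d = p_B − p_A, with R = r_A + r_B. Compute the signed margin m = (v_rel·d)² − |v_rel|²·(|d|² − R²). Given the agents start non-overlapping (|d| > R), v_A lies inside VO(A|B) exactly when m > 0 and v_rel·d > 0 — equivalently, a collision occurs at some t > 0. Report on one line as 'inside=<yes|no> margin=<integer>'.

d = (-11, -28),  |d|² = 905;  R = 3+1 = 4,  c = 905−4² = 889
v_rel = (-2, -5),  |v_rel|² = 29;  v_rel·d = (-2)·(-11) + (-5)·(-28) = 162
29·t² − 324·t + 889 = 0  ⇒  m = 162² − 29·889 = 463
m = 463 > 0,  v_rel·d = 162 > 0  ⇒  inside

inside=yes margin=463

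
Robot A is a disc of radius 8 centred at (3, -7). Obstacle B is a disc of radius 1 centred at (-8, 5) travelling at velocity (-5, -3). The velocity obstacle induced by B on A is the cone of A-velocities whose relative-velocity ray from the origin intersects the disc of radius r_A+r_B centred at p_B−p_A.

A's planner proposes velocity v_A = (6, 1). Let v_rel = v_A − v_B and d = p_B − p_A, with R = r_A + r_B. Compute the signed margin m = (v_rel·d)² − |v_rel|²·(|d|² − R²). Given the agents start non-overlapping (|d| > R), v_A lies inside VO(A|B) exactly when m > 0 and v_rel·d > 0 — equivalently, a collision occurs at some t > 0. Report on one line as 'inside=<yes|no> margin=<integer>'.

d = (-11, 12),  |d|² = 265;  R = 8+1 = 9,  c = 265−9² = 184
v_rel = (11, 4),  |v_rel|² = 137;  v_rel·d = (11)·(-11) + (4)·(12) = -73
137·t² + 146·t + 184 = 0  ⇒  m = (-73)² − 137·184 = -19879
m = -19879 < 0,  v_rel·d = -73 < 0  ⇒  outside

inside=no margin=-19879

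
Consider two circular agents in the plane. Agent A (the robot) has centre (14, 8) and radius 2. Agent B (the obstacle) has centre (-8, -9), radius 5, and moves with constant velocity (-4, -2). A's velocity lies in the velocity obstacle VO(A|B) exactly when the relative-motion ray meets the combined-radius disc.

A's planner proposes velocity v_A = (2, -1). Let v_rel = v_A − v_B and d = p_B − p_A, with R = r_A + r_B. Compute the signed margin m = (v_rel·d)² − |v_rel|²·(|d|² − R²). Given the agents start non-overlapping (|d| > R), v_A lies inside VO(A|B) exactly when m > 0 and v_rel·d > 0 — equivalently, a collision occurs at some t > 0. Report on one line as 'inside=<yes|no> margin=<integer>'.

d = (-22, -17),  |d|² = 773;  R = 2+5 = 7,  c = 773−7² = 724
v_rel = (6, 1),  |v_rel|² = 37;  v_rel·d = (6)·(-22) + (1)·(-17) = -149
37·t² + 298·t + 724 = 0  ⇒  m = (-149)² − 37·724 = -4587
m = -4587 < 0,  v_rel·d = -149 < 0  ⇒  outside

inside=no margin=-4587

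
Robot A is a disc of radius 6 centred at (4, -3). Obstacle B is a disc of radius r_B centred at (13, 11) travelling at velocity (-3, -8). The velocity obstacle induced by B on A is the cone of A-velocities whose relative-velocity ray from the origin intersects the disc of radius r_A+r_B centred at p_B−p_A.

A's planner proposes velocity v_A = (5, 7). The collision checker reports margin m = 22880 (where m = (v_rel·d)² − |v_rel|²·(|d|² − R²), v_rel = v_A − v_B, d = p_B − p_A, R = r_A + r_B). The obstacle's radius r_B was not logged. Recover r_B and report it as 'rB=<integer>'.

m = 22880
d = (9, 14);  v_rel = (8, 15),  |v_rel|² = 289
v_rel×d = (8)·(14) − (15)·(9) = -23
since m = R²·289 − (-23)²:  R² = (529 + 22880) / 289 = 81
R = √81 = 9  ⇒  r_B = 9 − 6 = 3

rB=3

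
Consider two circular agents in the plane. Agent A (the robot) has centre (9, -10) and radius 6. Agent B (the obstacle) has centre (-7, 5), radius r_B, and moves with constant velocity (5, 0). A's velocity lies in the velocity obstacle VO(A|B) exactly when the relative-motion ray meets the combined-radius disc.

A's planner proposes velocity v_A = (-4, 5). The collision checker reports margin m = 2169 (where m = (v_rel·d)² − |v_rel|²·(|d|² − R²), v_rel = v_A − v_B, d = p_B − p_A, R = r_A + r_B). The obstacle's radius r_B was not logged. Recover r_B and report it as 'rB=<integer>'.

m = 2169
d = (-16, 15);  v_rel = (-9, 5),  |v_rel|² = 106
v_rel×d = (-9)·(15) − (5)·(-16) = -55
since m = R²·106 − (-55)²:  R² = (3025 + 2169) / 106 = 49
R = √49 = 7  ⇒  r_B = 7 − 6 = 1

rB=1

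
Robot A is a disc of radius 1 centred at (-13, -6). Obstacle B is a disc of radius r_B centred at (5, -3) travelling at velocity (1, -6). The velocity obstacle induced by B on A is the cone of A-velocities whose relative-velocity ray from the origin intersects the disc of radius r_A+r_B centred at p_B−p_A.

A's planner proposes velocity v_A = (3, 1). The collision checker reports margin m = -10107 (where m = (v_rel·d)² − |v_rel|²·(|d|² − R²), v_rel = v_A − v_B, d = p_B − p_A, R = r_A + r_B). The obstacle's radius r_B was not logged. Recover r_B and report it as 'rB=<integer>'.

m = -10107
d = (18, 3);  v_rel = (2, 7),  |v_rel|² = 53
v_rel×d = (2)·(3) − (7)·(18) = -120
since m = R²·53 − (-120)²:  R² = (14400 + -10107) / 53 = 81
R = √81 = 9  ⇒  r_B = 9 − 1 = 8

rB=8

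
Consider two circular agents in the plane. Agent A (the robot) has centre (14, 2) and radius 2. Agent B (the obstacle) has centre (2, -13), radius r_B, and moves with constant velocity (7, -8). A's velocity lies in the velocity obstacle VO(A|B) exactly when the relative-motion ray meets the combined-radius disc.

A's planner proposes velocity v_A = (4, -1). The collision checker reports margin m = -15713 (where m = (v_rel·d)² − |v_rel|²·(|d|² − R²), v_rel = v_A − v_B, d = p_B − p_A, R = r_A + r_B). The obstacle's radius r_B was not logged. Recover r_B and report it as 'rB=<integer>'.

m = -15713
d = (-12, -15);  v_rel = (-3, 7),  |v_rel|² = 58
v_rel×d = (-3)·(-15) − (7)·(-12) = 129
since m = R²·58 − 129²:  R² = (16641 + -15713) / 58 = 16
R = √16 = 4  ⇒  r_B = 4 − 2 = 2

rB=2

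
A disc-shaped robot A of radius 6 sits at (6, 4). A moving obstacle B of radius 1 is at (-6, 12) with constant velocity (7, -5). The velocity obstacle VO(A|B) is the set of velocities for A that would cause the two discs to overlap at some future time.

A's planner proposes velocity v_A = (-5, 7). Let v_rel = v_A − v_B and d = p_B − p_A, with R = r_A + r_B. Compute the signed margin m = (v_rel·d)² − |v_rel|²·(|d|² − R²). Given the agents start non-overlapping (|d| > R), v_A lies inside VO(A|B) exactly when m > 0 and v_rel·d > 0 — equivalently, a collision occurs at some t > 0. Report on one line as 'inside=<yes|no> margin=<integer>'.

d = (-12, 8),  |d|² = 208;  R = 6+1 = 7,  c = 208−7² = 159
v_rel = (-12, 12),  |v_rel|² = 288;  v_rel·d = (-12)·(-12) + (12)·(8) = 240
288·t² − 480·t + 159 = 0  ⇒  m = 240² − 288·159 = 11808
m = 11808 > 0,  v_rel·d = 240 > 0  ⇒  inside

inside=yes margin=11808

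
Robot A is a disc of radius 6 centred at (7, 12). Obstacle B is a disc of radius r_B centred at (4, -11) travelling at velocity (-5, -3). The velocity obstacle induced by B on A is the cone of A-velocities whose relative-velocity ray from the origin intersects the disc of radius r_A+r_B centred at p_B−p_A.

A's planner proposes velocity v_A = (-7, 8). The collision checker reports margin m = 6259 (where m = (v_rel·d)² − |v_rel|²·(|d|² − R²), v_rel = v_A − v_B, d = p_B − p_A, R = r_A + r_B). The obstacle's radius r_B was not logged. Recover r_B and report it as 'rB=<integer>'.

m = 6259
d = (-3, -23);  v_rel = (-2, 11),  |v_rel|² = 125
v_rel×d = (-2)·(-23) − (11)·(-3) = 79
since m = R²·125 − 79²:  R² = (6241 + 6259) / 125 = 100
R = √100 = 10  ⇒  r_B = 10 − 6 = 4

rB=4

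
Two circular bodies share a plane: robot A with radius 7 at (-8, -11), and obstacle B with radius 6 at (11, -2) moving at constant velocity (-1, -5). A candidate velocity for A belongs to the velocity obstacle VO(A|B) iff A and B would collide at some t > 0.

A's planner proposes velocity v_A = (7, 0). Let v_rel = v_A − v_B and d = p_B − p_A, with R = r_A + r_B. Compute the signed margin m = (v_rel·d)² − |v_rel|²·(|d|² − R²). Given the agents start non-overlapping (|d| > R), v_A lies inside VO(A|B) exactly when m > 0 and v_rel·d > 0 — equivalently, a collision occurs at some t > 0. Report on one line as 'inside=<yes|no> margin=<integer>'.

d = (19, 9),  |d|² = 442;  R = 7+6 = 13,  c = 442−13² = 273
v_rel = (8, 5),  |v_rel|² = 89;  v_rel·d = (8)·(19) + (5)·(9) = 197
89·t² − 394·t + 273 = 0  ⇒  m = 197² − 89·273 = 14512
m = 14512 > 0,  v_rel·d = 197 > 0  ⇒  inside

inside=yes margin=14512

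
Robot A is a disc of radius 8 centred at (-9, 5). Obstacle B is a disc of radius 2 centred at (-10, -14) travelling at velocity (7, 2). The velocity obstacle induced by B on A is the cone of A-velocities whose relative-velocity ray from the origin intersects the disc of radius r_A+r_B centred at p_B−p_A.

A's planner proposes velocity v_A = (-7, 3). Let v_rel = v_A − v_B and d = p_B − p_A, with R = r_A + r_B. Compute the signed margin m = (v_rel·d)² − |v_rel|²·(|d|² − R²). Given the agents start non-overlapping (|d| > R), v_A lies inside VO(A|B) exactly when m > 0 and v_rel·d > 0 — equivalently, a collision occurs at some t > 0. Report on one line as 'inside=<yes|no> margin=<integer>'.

d = (-1, -19),  |d|² = 362;  R = 8+2 = 10,  c = 362−10² = 262
v_rel = (-14, 1),  |v_rel|² = 197;  v_rel·d = (-14)·(-1) + (1)·(-19) = -5
197·t² + 10·t + 262 = 0  ⇒  m = (-5)² − 197·262 = -51589
m = -51589 < 0,  v_rel·d = -5 < 0  ⇒  outside

inside=no margin=-51589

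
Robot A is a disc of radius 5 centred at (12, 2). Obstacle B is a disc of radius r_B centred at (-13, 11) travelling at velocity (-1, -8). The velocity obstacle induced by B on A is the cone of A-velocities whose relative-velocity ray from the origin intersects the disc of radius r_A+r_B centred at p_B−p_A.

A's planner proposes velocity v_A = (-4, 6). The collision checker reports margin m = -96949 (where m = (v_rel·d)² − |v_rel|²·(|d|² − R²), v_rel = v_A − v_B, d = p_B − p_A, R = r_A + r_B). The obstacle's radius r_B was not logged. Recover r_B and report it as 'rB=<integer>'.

m = -96949
d = (-25, 9);  v_rel = (-3, 14),  |v_rel|² = 205
v_rel×d = (-3)·(9) − (14)·(-25) = 323
since m = R²·205 − 323²:  R² = (104329 + -96949) / 205 = 36
R = √36 = 6  ⇒  r_B = 6 − 5 = 1

rB=1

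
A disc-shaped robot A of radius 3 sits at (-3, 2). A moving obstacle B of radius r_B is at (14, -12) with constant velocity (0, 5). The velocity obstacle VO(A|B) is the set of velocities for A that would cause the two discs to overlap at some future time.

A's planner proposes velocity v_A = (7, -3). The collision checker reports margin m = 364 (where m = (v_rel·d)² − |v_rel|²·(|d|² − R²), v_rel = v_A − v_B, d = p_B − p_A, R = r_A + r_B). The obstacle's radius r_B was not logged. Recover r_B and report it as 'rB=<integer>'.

m = 364
d = (17, -14);  v_rel = (7, -8),  |v_rel|² = 113
v_rel×d = (7)·(-14) − (-8)·(17) = 38
since m = R²·113 − 38²:  R² = (1444 + 364) / 113 = 16
R = √16 = 4  ⇒  r_B = 4 − 3 = 1

rB=1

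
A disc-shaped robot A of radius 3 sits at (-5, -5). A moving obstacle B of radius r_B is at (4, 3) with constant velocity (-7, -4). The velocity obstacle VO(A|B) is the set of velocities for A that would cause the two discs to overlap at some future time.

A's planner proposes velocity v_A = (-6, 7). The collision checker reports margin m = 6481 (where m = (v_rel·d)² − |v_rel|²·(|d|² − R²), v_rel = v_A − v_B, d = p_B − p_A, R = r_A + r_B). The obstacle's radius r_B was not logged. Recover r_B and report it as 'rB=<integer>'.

m = 6481
d = (9, 8);  v_rel = (1, 11),  |v_rel|² = 122
v_rel×d = (1)·(8) − (11)·(9) = -91
since m = R²·122 − (-91)²:  R² = (8281 + 6481) / 122 = 121
R = √121 = 11  ⇒  r_B = 11 − 3 = 8

rB=8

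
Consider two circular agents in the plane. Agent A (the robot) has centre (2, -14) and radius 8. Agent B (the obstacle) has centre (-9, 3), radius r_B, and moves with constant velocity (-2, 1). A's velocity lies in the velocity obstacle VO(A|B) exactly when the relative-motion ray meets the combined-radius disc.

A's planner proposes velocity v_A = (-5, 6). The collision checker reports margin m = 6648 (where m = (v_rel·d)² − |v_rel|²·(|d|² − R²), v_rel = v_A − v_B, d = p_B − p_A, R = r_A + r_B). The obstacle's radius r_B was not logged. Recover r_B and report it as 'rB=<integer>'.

m = 6648
d = (-11, 17);  v_rel = (-3, 5),  |v_rel|² = 34
v_rel×d = (-3)·(17) − (5)·(-11) = 4
since m = R²·34 − 4²:  R² = (16 + 6648) / 34 = 196
R = √196 = 14  ⇒  r_B = 14 − 8 = 6

rB=6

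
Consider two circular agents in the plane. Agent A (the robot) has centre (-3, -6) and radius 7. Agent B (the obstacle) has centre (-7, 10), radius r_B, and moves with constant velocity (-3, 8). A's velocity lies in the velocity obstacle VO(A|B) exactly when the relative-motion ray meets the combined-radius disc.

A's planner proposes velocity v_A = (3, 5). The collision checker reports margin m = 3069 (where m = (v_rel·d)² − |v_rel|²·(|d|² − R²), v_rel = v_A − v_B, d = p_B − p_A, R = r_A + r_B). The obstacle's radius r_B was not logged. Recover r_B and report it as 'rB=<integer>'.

m = 3069
d = (-4, 16);  v_rel = (6, -3),  |v_rel|² = 45
v_rel×d = (6)·(16) − (-3)·(-4) = 84
since m = R²·45 − 84²:  R² = (7056 + 3069) / 45 = 225
R = √225 = 15  ⇒  r_B = 15 − 7 = 8

rB=8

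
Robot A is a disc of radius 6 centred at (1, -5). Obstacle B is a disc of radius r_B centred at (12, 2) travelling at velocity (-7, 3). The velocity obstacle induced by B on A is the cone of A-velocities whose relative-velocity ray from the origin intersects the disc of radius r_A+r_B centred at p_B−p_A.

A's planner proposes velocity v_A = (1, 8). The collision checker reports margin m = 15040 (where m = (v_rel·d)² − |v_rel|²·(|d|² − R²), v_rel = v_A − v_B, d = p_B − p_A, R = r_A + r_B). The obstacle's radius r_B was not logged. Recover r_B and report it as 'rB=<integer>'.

m = 15040
d = (11, 7);  v_rel = (8, 5),  |v_rel|² = 89
v_rel×d = (8)·(7) − (5)·(11) = 1
since m = R²·89 − 1²:  R² = (1 + 15040) / 89 = 169
R = √169 = 13  ⇒  r_B = 13 − 6 = 7

rB=7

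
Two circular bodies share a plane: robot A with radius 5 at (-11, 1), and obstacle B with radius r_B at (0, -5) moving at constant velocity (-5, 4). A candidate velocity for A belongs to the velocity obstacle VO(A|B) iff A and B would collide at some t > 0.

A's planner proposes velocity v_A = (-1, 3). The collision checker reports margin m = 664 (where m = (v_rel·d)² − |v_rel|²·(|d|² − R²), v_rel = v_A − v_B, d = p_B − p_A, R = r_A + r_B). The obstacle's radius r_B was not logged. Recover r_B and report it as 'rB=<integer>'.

m = 664
d = (11, -6);  v_rel = (4, -1),  |v_rel|² = 17
v_rel×d = (4)·(-6) − (-1)·(11) = -13
since m = R²·17 − (-13)²:  R² = (169 + 664) / 17 = 49
R = √49 = 7  ⇒  r_B = 7 − 5 = 2

rB=2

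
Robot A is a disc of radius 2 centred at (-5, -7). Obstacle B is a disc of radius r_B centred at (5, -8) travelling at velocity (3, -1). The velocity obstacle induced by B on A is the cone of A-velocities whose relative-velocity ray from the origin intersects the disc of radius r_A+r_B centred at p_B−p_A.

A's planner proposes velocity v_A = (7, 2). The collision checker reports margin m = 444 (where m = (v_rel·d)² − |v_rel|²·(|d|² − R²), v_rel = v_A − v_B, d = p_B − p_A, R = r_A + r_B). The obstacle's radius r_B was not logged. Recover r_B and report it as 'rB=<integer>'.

m = 444
d = (10, -1);  v_rel = (4, 3),  |v_rel|² = 25
v_rel×d = (4)·(-1) − (3)·(10) = -34
since m = R²·25 − (-34)²:  R² = (1156 + 444) / 25 = 64
R = √64 = 8  ⇒  r_B = 8 − 2 = 6

rB=6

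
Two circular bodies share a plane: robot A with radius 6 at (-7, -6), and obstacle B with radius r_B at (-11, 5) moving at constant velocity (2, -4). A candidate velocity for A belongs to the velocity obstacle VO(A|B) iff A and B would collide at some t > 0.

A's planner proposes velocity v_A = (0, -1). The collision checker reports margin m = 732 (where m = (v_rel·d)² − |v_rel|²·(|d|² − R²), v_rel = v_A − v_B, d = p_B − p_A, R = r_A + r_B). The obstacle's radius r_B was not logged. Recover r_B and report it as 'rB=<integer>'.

m = 732
d = (-4, 11);  v_rel = (-2, 3),  |v_rel|² = 13
v_rel×d = (-2)·(11) − (3)·(-4) = -10
since m = R²·13 − (-10)²:  R² = (100 + 732) / 13 = 64
R = √64 = 8  ⇒  r_B = 8 − 6 = 2

rB=2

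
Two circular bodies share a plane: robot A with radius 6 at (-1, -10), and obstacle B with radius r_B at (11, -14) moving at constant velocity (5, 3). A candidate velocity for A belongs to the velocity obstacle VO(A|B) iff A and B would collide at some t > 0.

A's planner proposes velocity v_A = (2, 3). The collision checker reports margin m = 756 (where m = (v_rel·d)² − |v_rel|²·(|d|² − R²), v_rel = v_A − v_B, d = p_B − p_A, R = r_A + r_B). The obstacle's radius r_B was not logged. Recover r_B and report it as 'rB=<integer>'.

m = 756
d = (12, -4);  v_rel = (-3, 0),  |v_rel|² = 9
v_rel×d = (-3)·(-4) − (0)·(12) = 12
since m = R²·9 − 12²:  R² = (144 + 756) / 9 = 100
R = √100 = 10  ⇒  r_B = 10 − 6 = 4

rB=4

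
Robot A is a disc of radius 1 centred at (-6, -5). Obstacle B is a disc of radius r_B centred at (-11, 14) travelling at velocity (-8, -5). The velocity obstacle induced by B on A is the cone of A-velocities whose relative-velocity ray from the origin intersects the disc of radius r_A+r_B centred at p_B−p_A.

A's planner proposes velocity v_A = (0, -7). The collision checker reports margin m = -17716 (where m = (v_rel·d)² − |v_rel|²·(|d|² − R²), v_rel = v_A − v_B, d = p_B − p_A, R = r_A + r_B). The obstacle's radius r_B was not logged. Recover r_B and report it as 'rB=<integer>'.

m = -17716
d = (-5, 19);  v_rel = (8, -2),  |v_rel|² = 68
v_rel×d = (8)·(19) − (-2)·(-5) = 142
since m = R²·68 − 142²:  R² = (20164 + -17716) / 68 = 36
R = √36 = 6  ⇒  r_B = 6 − 1 = 5

rB=5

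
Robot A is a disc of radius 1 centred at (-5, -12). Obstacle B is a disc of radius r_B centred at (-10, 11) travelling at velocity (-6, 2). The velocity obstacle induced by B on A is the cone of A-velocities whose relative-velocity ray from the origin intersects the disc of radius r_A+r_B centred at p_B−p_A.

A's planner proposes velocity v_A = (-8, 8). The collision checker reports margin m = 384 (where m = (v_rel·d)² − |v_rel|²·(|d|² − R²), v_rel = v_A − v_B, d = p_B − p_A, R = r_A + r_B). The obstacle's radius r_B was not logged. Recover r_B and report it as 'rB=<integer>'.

m = 384
d = (-5, 23);  v_rel = (-2, 6),  |v_rel|² = 40
v_rel×d = (-2)·(23) − (6)·(-5) = -16
since m = R²·40 − (-16)²:  R² = (256 + 384) / 40 = 16
R = √16 = 4  ⇒  r_B = 4 − 1 = 3

rB=3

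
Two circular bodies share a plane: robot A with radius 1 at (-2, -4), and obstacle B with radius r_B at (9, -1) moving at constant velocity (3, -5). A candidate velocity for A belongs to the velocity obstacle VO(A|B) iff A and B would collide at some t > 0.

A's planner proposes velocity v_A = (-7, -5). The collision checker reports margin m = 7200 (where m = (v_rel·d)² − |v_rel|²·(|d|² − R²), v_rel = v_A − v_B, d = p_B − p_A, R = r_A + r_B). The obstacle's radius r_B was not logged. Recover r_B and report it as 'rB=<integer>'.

m = 7200
d = (11, 3);  v_rel = (-10, 0),  |v_rel|² = 100
v_rel×d = (-10)·(3) − (0)·(11) = -30
since m = R²·100 − (-30)²:  R² = (900 + 7200) / 100 = 81
R = √81 = 9  ⇒  r_B = 9 − 1 = 8

rB=8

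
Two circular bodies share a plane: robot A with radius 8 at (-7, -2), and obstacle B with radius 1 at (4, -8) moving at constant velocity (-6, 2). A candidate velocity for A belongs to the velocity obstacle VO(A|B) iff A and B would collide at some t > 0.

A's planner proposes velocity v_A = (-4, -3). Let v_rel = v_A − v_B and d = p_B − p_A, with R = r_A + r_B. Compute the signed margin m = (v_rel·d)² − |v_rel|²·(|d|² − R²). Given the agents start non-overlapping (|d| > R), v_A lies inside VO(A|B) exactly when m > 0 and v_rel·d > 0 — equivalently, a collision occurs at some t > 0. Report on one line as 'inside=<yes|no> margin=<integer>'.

d = (11, -6),  |d|² = 157;  R = 8+1 = 9,  c = 157−9² = 76
v_rel = (2, -5),  |v_rel|² = 29;  v_rel·d = (2)·(11) + (-5)·(-6) = 52
29·t² − 104·t + 76 = 0  ⇒  m = 52² − 29·76 = 500
m = 500 > 0,  v_rel·d = 52 > 0  ⇒  inside

inside=yes margin=500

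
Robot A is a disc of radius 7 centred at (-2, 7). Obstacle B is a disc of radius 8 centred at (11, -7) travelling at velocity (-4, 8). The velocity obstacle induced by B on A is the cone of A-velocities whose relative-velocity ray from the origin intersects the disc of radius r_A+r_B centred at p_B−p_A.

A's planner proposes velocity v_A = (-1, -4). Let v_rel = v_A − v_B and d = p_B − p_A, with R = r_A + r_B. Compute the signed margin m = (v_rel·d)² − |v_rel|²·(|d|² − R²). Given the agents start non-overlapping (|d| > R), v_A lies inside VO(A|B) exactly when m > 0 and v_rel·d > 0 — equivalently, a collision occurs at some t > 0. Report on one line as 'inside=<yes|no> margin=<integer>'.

d = (13, -14),  |d|² = 365;  R = 7+8 = 15,  c = 365−15² = 140
v_rel = (3, -12),  |v_rel|² = 153;  v_rel·d = (3)·(13) + (-12)·(-14) = 207
153·t² − 414·t + 140 = 0  ⇒  m = 207² − 153·140 = 21429
m = 21429 > 0,  v_rel·d = 207 > 0  ⇒  inside

inside=yes margin=21429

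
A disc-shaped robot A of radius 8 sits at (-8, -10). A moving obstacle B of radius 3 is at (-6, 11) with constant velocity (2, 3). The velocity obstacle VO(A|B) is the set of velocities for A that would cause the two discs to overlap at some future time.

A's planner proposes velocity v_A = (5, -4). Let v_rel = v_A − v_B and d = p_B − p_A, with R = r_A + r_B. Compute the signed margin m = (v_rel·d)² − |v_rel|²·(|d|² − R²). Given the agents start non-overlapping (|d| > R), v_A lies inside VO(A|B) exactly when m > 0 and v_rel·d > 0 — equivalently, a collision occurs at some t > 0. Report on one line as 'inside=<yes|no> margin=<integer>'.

d = (2, 21),  |d|² = 445;  R = 8+3 = 11,  c = 445−11² = 324
v_rel = (3, -7),  |v_rel|² = 58;  v_rel·d = (3)·(2) + (-7)·(21) = -141
58·t² + 282·t + 324 = 0  ⇒  m = (-141)² − 58·324 = 1089
m = 1089 > 0,  v_rel·d = -141 < 0  ⇒  outside

inside=no margin=1089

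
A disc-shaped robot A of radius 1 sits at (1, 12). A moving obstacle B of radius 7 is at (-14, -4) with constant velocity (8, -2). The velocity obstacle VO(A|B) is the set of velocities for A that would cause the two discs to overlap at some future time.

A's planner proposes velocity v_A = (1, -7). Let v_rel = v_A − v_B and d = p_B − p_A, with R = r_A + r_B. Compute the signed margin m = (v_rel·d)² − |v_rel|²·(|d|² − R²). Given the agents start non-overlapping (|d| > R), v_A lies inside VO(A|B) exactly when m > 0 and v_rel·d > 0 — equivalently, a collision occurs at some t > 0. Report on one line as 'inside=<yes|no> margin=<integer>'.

d = (-15, -16),  |d|² = 481;  R = 1+7 = 8,  c = 481−8² = 417
v_rel = (-7, -5),  |v_rel|² = 74;  v_rel·d = (-7)·(-15) + (-5)·(-16) = 185
74·t² − 370·t + 417 = 0  ⇒  m = 185² − 74·417 = 3367
m = 3367 > 0,  v_rel·d = 185 > 0  ⇒  inside

inside=yes margin=3367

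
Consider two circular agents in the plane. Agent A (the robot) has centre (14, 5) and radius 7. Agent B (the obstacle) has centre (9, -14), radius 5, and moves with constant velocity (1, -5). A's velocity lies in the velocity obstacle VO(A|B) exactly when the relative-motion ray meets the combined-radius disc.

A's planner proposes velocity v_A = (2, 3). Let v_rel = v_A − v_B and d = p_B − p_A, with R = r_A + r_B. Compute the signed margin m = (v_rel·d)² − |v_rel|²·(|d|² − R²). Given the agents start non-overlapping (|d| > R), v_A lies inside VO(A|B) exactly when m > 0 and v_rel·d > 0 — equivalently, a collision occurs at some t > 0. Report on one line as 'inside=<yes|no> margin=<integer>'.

d = (-5, -19),  |d|² = 386;  R = 7+5 = 12,  c = 386−12² = 242
v_rel = (1, 8),  |v_rel|² = 65;  v_rel·d = (1)·(-5) + (8)·(-19) = -157
65·t² + 314·t + 242 = 0  ⇒  m = (-157)² − 65·242 = 8919
m = 8919 > 0,  v_rel·d = -157 < 0  ⇒  outside

inside=no margin=8919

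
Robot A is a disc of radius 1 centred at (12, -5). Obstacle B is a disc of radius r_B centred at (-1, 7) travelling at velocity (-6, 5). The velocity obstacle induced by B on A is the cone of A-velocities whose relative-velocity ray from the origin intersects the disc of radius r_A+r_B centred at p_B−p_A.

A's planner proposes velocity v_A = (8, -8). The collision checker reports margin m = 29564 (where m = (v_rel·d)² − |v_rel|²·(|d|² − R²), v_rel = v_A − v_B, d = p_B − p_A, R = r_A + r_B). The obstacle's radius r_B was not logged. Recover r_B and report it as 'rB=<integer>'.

m = 29564
d = (-13, 12);  v_rel = (14, -13),  |v_rel|² = 365
v_rel×d = (14)·(12) − (-13)·(-13) = -1
since m = R²·365 − (-1)²:  R² = (1 + 29564) / 365 = 81
R = √81 = 9  ⇒  r_B = 9 − 1 = 8

rB=8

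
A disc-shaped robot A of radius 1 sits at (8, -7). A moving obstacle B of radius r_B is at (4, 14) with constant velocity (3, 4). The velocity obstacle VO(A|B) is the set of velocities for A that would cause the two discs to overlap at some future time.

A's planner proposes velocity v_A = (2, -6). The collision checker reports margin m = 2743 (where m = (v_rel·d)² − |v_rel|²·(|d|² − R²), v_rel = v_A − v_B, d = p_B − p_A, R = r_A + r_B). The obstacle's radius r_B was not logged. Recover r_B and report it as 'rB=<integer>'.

m = 2743
d = (-4, 21);  v_rel = (-1, -10),  |v_rel|² = 101
v_rel×d = (-1)·(21) − (-10)·(-4) = -61
since m = R²·101 − (-61)²:  R² = (3721 + 2743) / 101 = 64
R = √64 = 8  ⇒  r_B = 8 − 1 = 7

rB=7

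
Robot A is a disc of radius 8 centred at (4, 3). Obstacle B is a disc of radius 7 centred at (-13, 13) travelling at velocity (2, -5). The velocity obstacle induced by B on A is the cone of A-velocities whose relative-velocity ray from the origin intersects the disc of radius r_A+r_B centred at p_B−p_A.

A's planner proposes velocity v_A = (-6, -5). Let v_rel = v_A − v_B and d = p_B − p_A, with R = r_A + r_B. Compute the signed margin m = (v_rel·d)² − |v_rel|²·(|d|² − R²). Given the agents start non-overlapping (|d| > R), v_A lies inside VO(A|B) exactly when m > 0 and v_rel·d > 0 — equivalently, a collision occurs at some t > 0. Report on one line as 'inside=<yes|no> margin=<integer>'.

d = (-17, 10),  |d|² = 389;  R = 8+7 = 15,  c = 389−15² = 164
v_rel = (-8, 0),  |v_rel|² = 64;  v_rel·d = (-8)·(-17) + (0)·(10) = 136
64·t² − 272·t + 164 = 0  ⇒  m = 136² − 64·164 = 8000
m = 8000 > 0,  v_rel·d = 136 > 0  ⇒  inside

inside=yes margin=8000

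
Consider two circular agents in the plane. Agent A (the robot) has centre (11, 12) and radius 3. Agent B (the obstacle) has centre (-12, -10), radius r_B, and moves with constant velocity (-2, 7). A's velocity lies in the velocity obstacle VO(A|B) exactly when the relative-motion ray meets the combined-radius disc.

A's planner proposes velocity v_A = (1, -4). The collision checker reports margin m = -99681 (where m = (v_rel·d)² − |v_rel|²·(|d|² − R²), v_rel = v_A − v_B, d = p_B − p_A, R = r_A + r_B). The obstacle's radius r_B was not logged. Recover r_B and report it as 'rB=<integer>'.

m = -99681
d = (-23, -22);  v_rel = (3, -11),  |v_rel|² = 130
v_rel×d = (3)·(-22) − (-11)·(-23) = -319
since m = R²·130 − (-319)²:  R² = (101761 + -99681) / 130 = 16
R = √16 = 4  ⇒  r_B = 4 − 3 = 1

rB=1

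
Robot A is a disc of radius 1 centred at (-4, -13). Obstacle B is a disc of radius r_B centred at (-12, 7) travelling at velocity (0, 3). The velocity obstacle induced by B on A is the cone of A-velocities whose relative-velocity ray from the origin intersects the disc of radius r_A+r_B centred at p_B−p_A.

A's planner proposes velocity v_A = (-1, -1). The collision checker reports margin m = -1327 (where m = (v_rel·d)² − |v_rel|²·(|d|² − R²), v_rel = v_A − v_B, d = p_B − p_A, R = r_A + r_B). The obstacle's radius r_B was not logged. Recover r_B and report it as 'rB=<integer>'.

m = -1327
d = (-8, 20);  v_rel = (-1, -4),  |v_rel|² = 17
v_rel×d = (-1)·(20) − (-4)·(-8) = -52
since m = R²·17 − (-52)²:  R² = (2704 + -1327) / 17 = 81
R = √81 = 9  ⇒  r_B = 9 − 1 = 8

rB=8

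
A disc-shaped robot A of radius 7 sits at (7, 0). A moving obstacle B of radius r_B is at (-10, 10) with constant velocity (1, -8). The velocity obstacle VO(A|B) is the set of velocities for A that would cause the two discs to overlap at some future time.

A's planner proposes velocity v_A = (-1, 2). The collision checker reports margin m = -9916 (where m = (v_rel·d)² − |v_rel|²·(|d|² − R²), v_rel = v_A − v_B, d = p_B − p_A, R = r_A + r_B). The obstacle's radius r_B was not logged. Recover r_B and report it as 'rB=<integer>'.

m = -9916
d = (-17, 10);  v_rel = (-2, 10),  |v_rel|² = 104
v_rel×d = (-2)·(10) − (10)·(-17) = 150
since m = R²·104 − 150²:  R² = (22500 + -9916) / 104 = 121
R = √121 = 11  ⇒  r_B = 11 − 7 = 4

rB=4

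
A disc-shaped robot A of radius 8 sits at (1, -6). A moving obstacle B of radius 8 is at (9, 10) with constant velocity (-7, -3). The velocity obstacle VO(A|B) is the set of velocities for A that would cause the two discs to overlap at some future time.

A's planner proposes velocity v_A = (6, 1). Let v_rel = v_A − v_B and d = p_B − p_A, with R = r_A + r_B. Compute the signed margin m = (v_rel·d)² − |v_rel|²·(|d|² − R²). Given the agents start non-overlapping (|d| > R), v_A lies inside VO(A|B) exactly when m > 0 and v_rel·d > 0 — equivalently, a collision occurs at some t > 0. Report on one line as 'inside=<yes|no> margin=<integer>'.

d = (8, 16),  |d|² = 320;  R = 8+8 = 16,  c = 320−16² = 64
v_rel = (13, 4),  |v_rel|² = 185;  v_rel·d = (13)·(8) + (4)·(16) = 168
185·t² − 336·t + 64 = 0  ⇒  m = 168² − 185·64 = 16384
m = 16384 > 0,  v_rel·d = 168 > 0  ⇒  inside

inside=yes margin=16384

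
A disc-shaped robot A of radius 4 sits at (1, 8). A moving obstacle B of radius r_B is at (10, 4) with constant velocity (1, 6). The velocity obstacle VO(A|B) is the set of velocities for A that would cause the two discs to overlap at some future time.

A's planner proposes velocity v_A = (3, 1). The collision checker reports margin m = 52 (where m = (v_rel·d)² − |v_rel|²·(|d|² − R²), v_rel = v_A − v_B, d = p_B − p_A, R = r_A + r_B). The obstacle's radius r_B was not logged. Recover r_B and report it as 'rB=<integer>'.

m = 52
d = (9, -4);  v_rel = (2, -5),  |v_rel|² = 29
v_rel×d = (2)·(-4) − (-5)·(9) = 37
since m = R²·29 − 37²:  R² = (1369 + 52) / 29 = 49
R = √49 = 7  ⇒  r_B = 7 − 4 = 3

rB=3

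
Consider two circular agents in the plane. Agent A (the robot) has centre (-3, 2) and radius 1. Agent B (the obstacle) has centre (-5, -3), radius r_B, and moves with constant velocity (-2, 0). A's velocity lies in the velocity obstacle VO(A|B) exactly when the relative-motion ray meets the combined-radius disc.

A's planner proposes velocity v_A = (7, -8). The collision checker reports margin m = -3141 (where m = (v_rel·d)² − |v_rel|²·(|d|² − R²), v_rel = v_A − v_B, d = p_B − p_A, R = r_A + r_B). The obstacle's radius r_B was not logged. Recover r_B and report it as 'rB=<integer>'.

m = -3141
d = (-2, -5);  v_rel = (9, -8),  |v_rel|² = 145
v_rel×d = (9)·(-5) − (-8)·(-2) = -61
since m = R²·145 − (-61)²:  R² = (3721 + -3141) / 145 = 4
R = √4 = 2  ⇒  r_B = 2 − 1 = 1

rB=1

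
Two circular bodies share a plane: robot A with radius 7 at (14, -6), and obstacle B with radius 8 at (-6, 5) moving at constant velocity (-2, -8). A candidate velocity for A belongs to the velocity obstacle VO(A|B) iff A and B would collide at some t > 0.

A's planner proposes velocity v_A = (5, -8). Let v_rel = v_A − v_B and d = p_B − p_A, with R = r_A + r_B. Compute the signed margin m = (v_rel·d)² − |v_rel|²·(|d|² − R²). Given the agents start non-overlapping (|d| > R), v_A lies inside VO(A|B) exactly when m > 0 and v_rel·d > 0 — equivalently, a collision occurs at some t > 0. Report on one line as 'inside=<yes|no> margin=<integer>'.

d = (-20, 11),  |d|² = 521;  R = 7+8 = 15,  c = 521−15² = 296
v_rel = (7, 0),  |v_rel|² = 49;  v_rel·d = (7)·(-20) + (0)·(11) = -140
49·t² + 280·t + 296 = 0  ⇒  m = (-140)² − 49·296 = 5096
m = 5096 > 0,  v_rel·d = -140 < 0  ⇒  outside

inside=no margin=5096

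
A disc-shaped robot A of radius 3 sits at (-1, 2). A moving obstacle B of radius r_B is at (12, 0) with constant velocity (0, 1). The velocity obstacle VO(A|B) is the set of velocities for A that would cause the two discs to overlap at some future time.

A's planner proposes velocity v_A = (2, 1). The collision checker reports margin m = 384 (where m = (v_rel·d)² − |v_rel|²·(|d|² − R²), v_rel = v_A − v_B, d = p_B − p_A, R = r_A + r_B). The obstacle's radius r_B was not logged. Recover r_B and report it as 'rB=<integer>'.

m = 384
d = (13, -2);  v_rel = (2, 0),  |v_rel|² = 4
v_rel×d = (2)·(-2) − (0)·(13) = -4
since m = R²·4 − (-4)²:  R² = (16 + 384) / 4 = 100
R = √100 = 10  ⇒  r_B = 10 − 3 = 7

rB=7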